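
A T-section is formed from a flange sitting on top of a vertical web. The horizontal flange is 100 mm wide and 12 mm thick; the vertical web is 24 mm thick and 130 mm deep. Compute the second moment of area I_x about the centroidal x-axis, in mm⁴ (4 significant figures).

I_x ≈ 8.777 × 10⁶ mm⁴

Break the section into simple shapes (no overlaps), measuring from the bottom-left corner of the bounding box.
Flange: 100 × 12, A = 1 200 mm², y = 136 mm, Ī = 14 400 mm⁴.
Web: 24 × 130, A = 3 120 mm², y = 65 mm, Ī = 4 394 000 mm⁴.
Centroid: ȳ = ΣA·y / ΣA = 84.7222 mm.
Transfer each piece to the centroidal x-axis using Ī + A·d² with d = y − 84.7222:
  flange: d = 51.2778 mm → contributes +3 169 693 mm⁴
  web: d = -19.7222 mm → contributes +5 607 574 mm⁴
Total I = 8 777 267 mm⁴.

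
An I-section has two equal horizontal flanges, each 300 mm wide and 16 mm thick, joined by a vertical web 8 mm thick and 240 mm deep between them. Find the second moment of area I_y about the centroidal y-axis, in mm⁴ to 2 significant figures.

I_y ≈ 7.2 × 10⁷ mm⁴

Decompose the section into non-overlapping parts with the origin at the bottom-left of its bounding rectangle.
Bottom flange: 300 × 16, A = 4 800 mm², x = 150 mm, Ī = 36 000 000 mm⁴.
Web: 8 × 240, A = 1 920 mm², x = 150 mm, Ī = 10 240 mm⁴.
Top flange: 300 × 16, A = 4 800 mm², x = 150 mm, Ī = 36 000 000 mm⁴.
By symmetry the centroid is at mid-width, x̄ = 150 mm.
All pieces are centred on the centroidal y-axis, so I = ΣĪ = 72 010 240 mm⁴.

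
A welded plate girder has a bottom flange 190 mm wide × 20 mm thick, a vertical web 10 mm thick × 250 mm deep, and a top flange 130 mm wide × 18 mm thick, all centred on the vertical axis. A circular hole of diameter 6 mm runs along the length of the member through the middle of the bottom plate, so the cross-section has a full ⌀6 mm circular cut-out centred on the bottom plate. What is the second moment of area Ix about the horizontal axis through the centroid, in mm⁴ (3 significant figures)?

Split into non-overlapping primitives; take the origin at the lower-left of the bounding box.
Bottom plate: 190 × 20, A = 3 800 mm², y = 10 mm, Ī = 126 667 mm⁴.
Web plate: 10 × 250, A = 2 500 mm², y = 145 mm, Ī = 13 020 833 mm⁴.
Top plate: 130 × 18, A = 2 340 mm², y = 279 mm, Ī = 63 180 mm⁴.
Hole (subtracted): ⌀6, A = 28.274 mm², y = 10 mm, Ī = 63.617 mm⁴.
Centroid: ȳ = ΣA·y / ΣA = 122.28 mm.
Transfer each piece to the horizontal axis through the centroid using Ī + A·d² with d = y − 122.28:
  bottom plate: d = -112.28 mm → contributes +48 036 013 mm⁴
  web plate: d = 22.716 mm → contributes +14 310 862 mm⁴
  top plate: d = 156.72 mm → contributes +57 533 272 mm⁴
  hole: d = -112.28 mm → contributes −356 539 mm⁴
Total I = 119 523 608 mm⁴.

Ix ≈ 1.20 × 10⁸ mm⁴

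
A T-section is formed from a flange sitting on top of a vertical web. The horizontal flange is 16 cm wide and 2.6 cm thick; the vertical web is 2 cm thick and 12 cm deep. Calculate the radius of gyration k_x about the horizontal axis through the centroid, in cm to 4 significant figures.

k_x ≈ 4.137 cm

Decompose the section into non-overlapping parts with the origin at the bottom-left of its bounding rectangle.
Flange: 16 × 2.6, A = 41.6 cm², y = 13.3 cm, Ī = 23.4347 cm⁴.
Web: 2 × 12, A = 24 cm², y = 6 cm, Ī = 288 cm⁴.
Centroid: ȳ = ΣA·y / ΣA = 10.6293 cm.
Transfer each piece to the horizontal axis through the centroid using Ī + A·d² with d = y − 10.6293:
  flange: d = 2.67073 cm → contributes +320.159 cm⁴
  web: d = -4.62927 cm → contributes +802.323 cm⁴
Total I = 1122.48 cm⁴.
Radius of gyration: k = √(I/A) = √(1122.48 / 65.6) = 4.13655 cm.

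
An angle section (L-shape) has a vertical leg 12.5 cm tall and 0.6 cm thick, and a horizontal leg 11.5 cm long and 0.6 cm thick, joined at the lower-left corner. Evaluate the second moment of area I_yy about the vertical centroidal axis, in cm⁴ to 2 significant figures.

Split into non-overlapping primitives; take the origin at the lower-left of the bounding box.
Vertical leg: 0.6 × 12.5, A = 7.5 cm², x = 0.3 cm, Ī = 0.225 cm⁴.
Horizontal leg (remainder): 10.9 × 0.6, A = 6.54 cm², x = 6.05 cm, Ī = 64.75 cm⁴.
Centroid: x̄ = ΣA·x / ΣA = 2.978 cm.
Transfer each piece to the vertical centroidal axis using Ī + A·d² with d = x − 2.978:
  vertical leg: d = -2.678 cm → contributes +54.03 cm⁴
  horizontal leg (remainder): d = 3.072 cm → contributes +126.5 cm⁴
Total I = 180.5 cm⁴.

I_yy ≈ 180 cm⁴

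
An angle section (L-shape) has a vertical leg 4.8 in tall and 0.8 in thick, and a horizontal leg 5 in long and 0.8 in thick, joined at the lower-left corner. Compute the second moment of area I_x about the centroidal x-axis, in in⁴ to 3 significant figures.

Split into non-overlapping primitives; take the origin at the lower-left of the bounding box.
Vertical leg: 0.8 × 4.8, A = 3.84 in², y = 2.4 in, Ī = 7.3728 in⁴.
Horizontal leg (remainder): 4.2 × 0.8, A = 3.36 in², y = 0.4 in, Ī = 0.1792 in⁴.
Centroid: ȳ = ΣA·y / ΣA = 1.4667 in.
Transfer each piece to the centroidal x-axis using Ī + A·d² with d = y − 1.4667:
  vertical leg: d = 0.93333 in → contributes +10.718 in⁴
  horizontal leg (remainder): d = -1.0667 in → contributes +4.0021 in⁴
Total I = 14.72 in⁴.

I_x ≈ 14.7 in⁴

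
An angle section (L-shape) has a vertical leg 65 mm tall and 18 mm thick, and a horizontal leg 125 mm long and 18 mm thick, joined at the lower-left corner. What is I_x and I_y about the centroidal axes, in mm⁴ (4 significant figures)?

I_x ≈ 8.659 × 10⁵ mm⁴, I_y ≈ 4.712 × 10⁶ mm⁴

Break the section into simple shapes (no overlaps), measuring from the bottom-left corner of the bounding box.
Vertical leg: 18 × 65, A = 1 170 mm², y = 32.5 mm, Ī = 411 938 mm⁴.
Horizontal leg (remainder): 107 × 18, A = 1 926 mm², y = 9 mm, Ī = 52 002 mm⁴.
Centroid: ȳ = ΣA·y / ΣA = 17.8808 mm.
Transfer each piece to the centroidal x-axis using Ī + A·d² with d = y − 17.8808:
  vertical leg: d = 14.6192 mm → contributes +661 991 mm⁴
  horizontal leg (remainder): d = -8.88081 mm → contributes +203 903 mm⁴
Total I = 865 894 mm⁴.
For the y-axis: x̄ = 47.8808 mm.
Repeating about the centroidal y-axis gives I_y = 4 712 314 mm⁴.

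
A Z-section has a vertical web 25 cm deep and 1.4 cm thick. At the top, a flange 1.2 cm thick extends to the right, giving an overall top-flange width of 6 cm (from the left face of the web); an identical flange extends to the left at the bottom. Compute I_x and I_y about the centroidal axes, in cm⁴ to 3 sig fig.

I_x ≈ 3390 cm⁴, I_y ≈ 125 cm⁴

Break the section into simple shapes (no overlaps), measuring from the bottom-left corner of the bounding box.
Web: 1.4 × 25, A = 35 cm², y = 12.5 cm, Ī = 1822.9 cm⁴.
Top flange (beyond web): 4.6 × 1.2, A = 5.52 cm², y = 24.4 cm, Ī = 0.6624 cm⁴.
Bottom flange (beyond web): 4.6 × 1.2, A = 5.52 cm², y = 0.6 cm, Ī = 0.6624 cm⁴.
Centroid: ȳ = ΣA·y / ΣA = 12.5 cm.
Transfer each piece to the centroidal x-axis using Ī + A·d² with d = y − 12.5:
  web: d = 0 cm → contributes +1822.9 cm⁴
  top flange (beyond web): d = 11.9 cm → contributes +782.35 cm⁴
  bottom flange (beyond web): d = -11.9 cm → contributes +782.35 cm⁴
Total I = 3387.6 cm⁴.
For the y-axis: x̄ = 5.3 cm.
Repeating about the centroidal y-axis gives I_y = 124.54 cm⁴.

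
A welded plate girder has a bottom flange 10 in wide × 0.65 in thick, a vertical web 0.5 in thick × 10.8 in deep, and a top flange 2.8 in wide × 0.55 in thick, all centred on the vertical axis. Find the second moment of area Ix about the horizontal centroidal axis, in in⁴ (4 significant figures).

Split into non-overlapping primitives; take the origin at the lower-left of the bounding box.
Bottom plate: 10 × 0.65, A = 6.5 in², y = 0.325 in, Ī = 0.228854 in⁴.
Web plate: 0.5 × 10.8, A = 5.4 in², y = 6.05 in, Ī = 52.488 in⁴.
Top plate: 2.8 × 0.55, A = 1.54 in², y = 11.725 in, Ī = 0.0388208 in⁴.
Centroid: ȳ = ΣA·y / ΣA = 3.93147 in.
Transfer each piece to the horizontal centroidal axis using Ī + A·d² with d = y − 3.93147:
  bottom plate: d = -3.60647 in → contributes +84.7721 in⁴
  web plate: d = 2.11853 in → contributes +76.724 in⁴
  top plate: d = 7.79353 in → contributes +93.577 in⁴
Total I = 255.073 in⁴.

Ix ≈ 255.1 in⁴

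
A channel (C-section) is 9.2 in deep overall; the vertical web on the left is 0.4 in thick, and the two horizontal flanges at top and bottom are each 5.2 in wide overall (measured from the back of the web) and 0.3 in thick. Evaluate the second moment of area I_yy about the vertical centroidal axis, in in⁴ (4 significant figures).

I_yy ≈ 16.50 in⁴

Break the section into simple shapes (no overlaps), measuring from the bottom-left corner of the bounding box.
Web: 0.4 × 9.2, A = 3.68 in², x = 0.2 in, Ī = 0.0490667 in⁴.
Top flange (beyond web): 4.8 × 0.3, A = 1.44 in², x = 2.8 in, Ī = 2.7648 in⁴.
Bottom flange (beyond web): 4.8 × 0.3, A = 1.44 in², x = 2.8 in, Ī = 2.7648 in⁴.
Centroid: x̄ = ΣA·x / ΣA = 1.34146 in.
Transfer each piece to the vertical centroidal axis using Ī + A·d² with d = x − 1.34146:
  web: d = -1.14146 in → contributes +4.84388 in⁴
  top flange (beyond web): d = 1.45854 in → contributes +5.82815 in⁴
  bottom flange (beyond web): d = 1.45854 in → contributes +5.82815 in⁴
Total I = 16.5002 in⁴.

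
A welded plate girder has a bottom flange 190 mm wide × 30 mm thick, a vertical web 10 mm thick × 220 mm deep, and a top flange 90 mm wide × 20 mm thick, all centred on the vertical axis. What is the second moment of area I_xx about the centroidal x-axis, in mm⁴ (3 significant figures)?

I_xx ≈ 9.89 × 10⁷ mm⁴

Split into non-overlapping primitives; take the origin at the lower-left of the bounding box.
Bottom plate: 190 × 30, A = 5 700 mm², y = 15 mm, Ī = 427 500 mm⁴.
Web plate: 10 × 220, A = 2 200 mm², y = 140 mm, Ī = 8 873 333 mm⁴.
Top plate: 90 × 20, A = 1 800 mm², y = 260 mm, Ī = 60 000 mm⁴.
Centroid: ȳ = ΣA·y / ΣA = 88.814 mm.
Transfer each piece to the centroidal x-axis using Ī + A·d² with d = y − 88.814:
  bottom plate: d = -73.814 mm → contributes +31 484 352 mm⁴
  web plate: d = 51.186 mm → contributes +14 637 250 mm⁴
  top plate: d = 171.19 mm → contributes +52 808 097 mm⁴
Total I = 98 929 699 mm⁴.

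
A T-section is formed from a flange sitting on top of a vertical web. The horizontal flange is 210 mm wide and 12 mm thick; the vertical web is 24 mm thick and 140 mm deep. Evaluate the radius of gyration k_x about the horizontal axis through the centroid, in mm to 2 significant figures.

Break the section into simple shapes (no overlaps), measuring from the bottom-left corner of the bounding box.
Flange: 210 × 12, A = 2 520 mm², y = 146 mm, Ī = 30 240 mm⁴.
Web: 24 × 140, A = 3 360 mm², y = 70 mm, Ī = 5 488 000 mm⁴.
Centroid: ȳ = ΣA·y / ΣA = 102.6 mm.
Transfer each piece to the horizontal axis through the centroid using Ī + A·d² with d = y − 102.6:
  flange: d = 43.43 mm → contributes +4 783 063 mm⁴
  web: d = -32.57 mm → contributes +9 052 617 mm⁴
Total I = 13 835 680 mm⁴.
Radius of gyration: k = √(I/A) = √(13 835 680 / 5 880) = 48.51 mm.

k_x ≈ 49 mm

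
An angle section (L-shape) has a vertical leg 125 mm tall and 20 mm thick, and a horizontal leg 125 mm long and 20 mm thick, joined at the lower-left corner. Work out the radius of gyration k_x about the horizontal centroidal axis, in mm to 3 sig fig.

k_x ≈ 37.5 mm

Decompose the section into non-overlapping parts with the origin at the bottom-left of its bounding rectangle.
Vertical leg: 20 × 125, A = 2 500 mm², y = 62.5 mm, Ī = 3 255 208 mm⁴.
Horizontal leg (remainder): 105 × 20, A = 2 100 mm², y = 10 mm, Ī = 70 000 mm⁴.
Centroid: ȳ = ΣA·y / ΣA = 38.533 mm.
Transfer each piece to the horizontal centroidal axis using Ī + A·d² with d = y − 38.533:
  vertical leg: d = 23.967 mm → contributes +4 691 298 mm⁴
  horizontal leg (remainder): d = -28.533 mm → contributes +1 779 630 mm⁴
Total I = 6 470 928 mm⁴.
Radius of gyration: k = √(I/A) = √(6 470 928 / 4 600) = 37.506 mm.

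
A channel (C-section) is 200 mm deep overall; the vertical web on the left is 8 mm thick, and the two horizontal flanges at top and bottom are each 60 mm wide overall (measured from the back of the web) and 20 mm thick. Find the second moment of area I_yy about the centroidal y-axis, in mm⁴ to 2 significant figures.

I_yy ≈ 1.3 × 10⁶ mm⁴

Break the section into simple shapes (no overlaps), measuring from the bottom-left corner of the bounding box.
Web: 8 × 200, A = 1 600 mm², x = 4 mm, Ī = 8 533 mm⁴.
Top flange (beyond web): 52 × 20, A = 1 040 mm², x = 34 mm, Ī = 234 347 mm⁴.
Bottom flange (beyond web): 52 × 20, A = 1 040 mm², x = 34 mm, Ī = 234 347 mm⁴.
Centroid: x̄ = ΣA·x / ΣA = 20.96 mm.
Transfer each piece to the centroidal y-axis using Ī + A·d² with d = x − 20.96:
  web: d = -16.96 mm → contributes +468 571 mm⁴
  top flange (beyond web): d = 13.04 mm → contributes +411 284 mm⁴
  bottom flange (beyond web): d = 13.04 mm → contributes +411 284 mm⁴
Total I = 1 291 140 mm⁴.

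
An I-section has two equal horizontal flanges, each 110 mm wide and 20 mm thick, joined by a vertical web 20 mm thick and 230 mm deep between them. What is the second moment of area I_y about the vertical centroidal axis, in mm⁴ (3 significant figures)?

I_y ≈ 4.59 × 10⁶ mm⁴

Treat the section as a set of non-overlapping primitives; coordinates are from the bounding-box lower-left.
Bottom flange: 110 × 20, A = 2 200 mm², x = 55 mm, Ī = 2 218 333 mm⁴.
Web: 20 × 230, A = 4 600 mm², x = 55 mm, Ī = 153 333 mm⁴.
Top flange: 110 × 20, A = 2 200 mm², x = 55 mm, Ī = 2 218 333 mm⁴.
By symmetry the centroid is at mid-width, x̄ = 55 mm.
All pieces are centred on the vertical centroidal axis, so I = ΣĪ = 4 590 000 mm⁴.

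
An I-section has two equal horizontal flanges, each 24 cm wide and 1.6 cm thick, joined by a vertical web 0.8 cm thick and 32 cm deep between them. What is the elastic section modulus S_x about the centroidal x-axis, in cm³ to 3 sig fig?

S_x ≈ 1360 cm³

Treat the section as a set of non-overlapping primitives; coordinates are from the bounding-box lower-left.
Bottom flange: 24 × 1.6, A = 38.4 cm², y = 0.8 cm, Ī = 8.192 cm⁴.
Web: 0.8 × 32, A = 25.6 cm², y = 17.6 cm, Ī = 2184.5 cm⁴.
Top flange: 24 × 1.6, A = 38.4 cm², y = 34.4 cm, Ī = 8.192 cm⁴.
By symmetry the centroid is at mid-height, ȳ = 17.6 cm.
Transfer each piece to the centroidal x-axis using Ī + A·d² with d = y − 17.6:
  bottom flange: d = -16.8 cm → contributes +10 846 cm⁴
  web: d = 0 cm → contributes +2184.5 cm⁴
  top flange: d = 16.8 cm → contributes +10 846 cm⁴
Total I = 23 877 cm⁴.
Extreme fibre distance c = 17.6 cm; S = I/c = 1356.6 cm³.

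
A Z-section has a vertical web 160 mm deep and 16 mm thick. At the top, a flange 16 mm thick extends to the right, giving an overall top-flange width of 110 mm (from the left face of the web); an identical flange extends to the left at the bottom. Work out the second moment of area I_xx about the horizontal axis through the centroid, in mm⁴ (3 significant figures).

Decompose the section into non-overlapping parts with the origin at the bottom-left of its bounding rectangle.
Web: 16 × 160, A = 2 560 mm², y = 80 mm, Ī = 5 461 333 mm⁴.
Top flange (beyond web): 94 × 16, A = 1 504 mm², y = 152 mm, Ī = 32 085 mm⁴.
Bottom flange (beyond web): 94 × 16, A = 1 504 mm², y = 8 mm, Ī = 32 085 mm⁴.
Centroid: ȳ = ΣA·y / ΣA = 80 mm.
Transfer each piece to the horizontal axis through the centroid using Ī + A·d² with d = y − 80:
  web: d = 0 mm → contributes +5 461 333 mm⁴
  top flange (beyond web): d = 72 mm → contributes +7 828 821 mm⁴
  bottom flange (beyond web): d = -72 mm → contributes +7 828 821 mm⁴
Total I = 21 118 976 mm⁴.

I_xx ≈ 2.11 × 10⁷ mm⁴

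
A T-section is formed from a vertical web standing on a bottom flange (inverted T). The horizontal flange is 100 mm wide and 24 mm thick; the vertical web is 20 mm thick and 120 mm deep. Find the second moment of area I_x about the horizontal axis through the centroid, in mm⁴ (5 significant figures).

Break the section into simple shapes (no overlaps), measuring from the bottom-left corner of the bounding box.
Flange: 100 × 24, A = 2 400 mm², y = 12 mm, Ī = 115 200 mm⁴.
Web: 20 × 120, A = 2 400 mm², y = 84 mm, Ī = 2 880 000 mm⁴.
Centroid: ȳ = ΣA·y / ΣA = 48 mm.
Transfer each piece to the horizontal axis through the centroid using Ī + A·d² with d = y − 48:
  flange: d = -36 mm → contributes +3 225 600 mm⁴
  web: d = 36 mm → contributes +5 990 400 mm⁴
Total I = 9 216 000 mm⁴.

I_x ≈ 9.2160 × 10⁶ mm⁴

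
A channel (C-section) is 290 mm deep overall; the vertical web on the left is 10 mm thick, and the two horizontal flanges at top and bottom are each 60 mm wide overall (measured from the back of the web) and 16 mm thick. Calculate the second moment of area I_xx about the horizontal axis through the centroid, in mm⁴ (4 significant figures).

I_xx ≈ 5.039 × 10⁷ mm⁴

Decompose the section into non-overlapping parts with the origin at the bottom-left of its bounding rectangle.
Web: 10 × 290, A = 2 900 mm², y = 145 mm, Ī = 20 324 167 mm⁴.
Top flange (beyond web): 50 × 16, A = 800 mm², y = 282 mm, Ī = 17066.7 mm⁴.
Bottom flange (beyond web): 50 × 16, A = 800 mm², y = 8 mm, Ī = 17066.7 mm⁴.
By symmetry the centroid is at mid-height, ȳ = 145 mm.
Transfer each piece to the horizontal axis through the centroid using Ī + A·d² with d = y − 145:
  web: d = 0 mm → contributes +20 324 167 mm⁴
  top flange (beyond web): d = 137 mm → contributes +15 032 267 mm⁴
  bottom flange (beyond web): d = -137 mm → contributes +15 032 267 mm⁴
Total I = 50 388 700 mm⁴.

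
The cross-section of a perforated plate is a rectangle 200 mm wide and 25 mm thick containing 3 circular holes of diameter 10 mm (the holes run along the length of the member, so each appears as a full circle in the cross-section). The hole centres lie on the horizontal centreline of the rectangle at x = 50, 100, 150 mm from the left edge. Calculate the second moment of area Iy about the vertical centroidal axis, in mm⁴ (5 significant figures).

Iy ≈ 1.6272 × 10⁷ mm⁴

Break the section into simple shapes (no overlaps), measuring from the bottom-left corner of the bounding box.
Plate: 200 × 25, A = 5 000 mm², x = 100 mm, Ī = 16 666 667 mm⁴.
Hole 1 (subtracted): ⌀10, A = 78.53982 mm², x = 50 mm, Ī = 490.8739 mm⁴.
Hole 2 (subtracted): ⌀10, A = 78.53982 mm², x = 100 mm, Ī = 490.8739 mm⁴.
Hole 3 (subtracted): ⌀10, A = 78.53982 mm², x = 150 mm, Ī = 490.8739 mm⁴.
By symmetry the centroid is at mid-width, x̄ = 100 mm.
Transfer each piece to the vertical centroidal axis using Ī + A·d² with d = x − 100:
  plate: d = 0 mm → contributes +16 666 667 mm⁴
  hole 1: d = -50 mm → contributes −196840.4 mm⁴
  hole 2: d = 0 mm → contributes −490.8739 mm⁴
  hole 3: d = 50 mm → contributes −196840.4 mm⁴
Total I = 16 272 495 mm⁴.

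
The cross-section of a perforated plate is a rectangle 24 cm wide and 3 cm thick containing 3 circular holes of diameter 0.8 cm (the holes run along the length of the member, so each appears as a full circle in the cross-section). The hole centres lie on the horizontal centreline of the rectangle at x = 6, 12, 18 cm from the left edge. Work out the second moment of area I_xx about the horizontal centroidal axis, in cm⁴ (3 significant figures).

Treat the section as a set of non-overlapping primitives; coordinates are from the bounding-box lower-left.
Plate: 24 × 3, A = 72 cm², y = 1.5 cm, Ī = 54 cm⁴.
Hole 1 (subtracted): ⌀0.8, A = 0.50265 cm², y = 1.5 cm, Ī = 0.020106 cm⁴.
Hole 2 (subtracted): ⌀0.8, A = 0.50265 cm², y = 1.5 cm, Ī = 0.020106 cm⁴.
Hole 3 (subtracted): ⌀0.8, A = 0.50265 cm², y = 1.5 cm, Ī = 0.020106 cm⁴.
By symmetry the centroid is at mid-height, ȳ = 1.5 cm.
All pieces are centred on the horizontal centroidal axis, so I = ΣĪ (holes subtracted) = 53.94 cm⁴.

I_xx ≈ 53.9 cm⁴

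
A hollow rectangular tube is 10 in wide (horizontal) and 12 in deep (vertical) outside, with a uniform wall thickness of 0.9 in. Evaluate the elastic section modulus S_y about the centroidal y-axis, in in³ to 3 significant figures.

Treat the section as a set of non-overlapping primitives; coordinates are from the bounding-box lower-left.
Outer rectangle: 10 × 12, A = 120 in², x = 5 in, Ī = 1 000 in⁴.
Inner void (subtracted): 8.2 × 10.2, A = 83.64 in², x = 5 in, Ī = 468.66 in⁴.
By symmetry the centroid is at mid-width, x̄ = 5 in.
All pieces are centred on the centroidal y-axis, so I = ΣĪ (holes subtracted) = 531.34 in⁴.
Extreme fibre distance c = 5 in; S = I/c = 106.27 in³.

S_y ≈ 106 in³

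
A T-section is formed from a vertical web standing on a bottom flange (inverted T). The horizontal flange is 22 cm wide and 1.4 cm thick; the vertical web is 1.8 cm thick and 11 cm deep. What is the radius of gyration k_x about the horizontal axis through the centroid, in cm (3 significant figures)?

k_x ≈ 3.63 cm

Decompose the section into non-overlapping parts with the origin at the bottom-left of its bounding rectangle.
Flange: 22 × 1.4, A = 30.8 cm², y = 0.7 cm, Ī = 5.0307 cm⁴.
Web: 1.8 × 11, A = 19.8 cm², y = 6.9 cm, Ī = 199.65 cm⁴.
Centroid: ȳ = ΣA·y / ΣA = 3.1261 cm.
Transfer each piece to the horizontal axis through the centroid using Ī + A·d² with d = y − 3.1261:
  flange: d = -2.4261 cm → contributes +186.32 cm⁴
  web: d = 3.7739 cm → contributes +481.65 cm⁴
Total I = 667.97 cm⁴.
Radius of gyration: k = √(I/A) = √(667.97 / 50.6) = 3.6333 cm.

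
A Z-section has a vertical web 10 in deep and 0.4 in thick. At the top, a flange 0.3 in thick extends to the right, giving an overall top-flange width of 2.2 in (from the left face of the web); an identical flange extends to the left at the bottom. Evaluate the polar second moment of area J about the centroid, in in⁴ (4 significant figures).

J ≈ 60.40 in⁴

Decompose the section into non-overlapping parts with the origin at the bottom-left of its bounding rectangle.
Web: 0.4 × 10, A = 4 in², y = 5 in, Ī = 33.3333 in⁴.
Top flange (beyond web): 1.8 × 0.3, A = 0.54 in², y = 9.85 in, Ī = 0.00405 in⁴.
Bottom flange (beyond web): 1.8 × 0.3, A = 0.54 in², y = 0.15 in, Ī = 0.00405 in⁴.
Centroid: ȳ = ΣA·y / ΣA = 5 in.
Transfer each piece to the centroidal x-axis using Ī + A·d² with d = y − 5:
  web: d = 0 in → contributes +33.3333 in⁴
  top flange (beyond web): d = 4.85 in → contributes +12.7062 in⁴
  bottom flange (beyond web): d = -4.85 in → contributes +12.7062 in⁴
Total I = 58.7457 in⁴.
For the y-axis: x̄ = 2 in.
Repeating about the centroidal y-axis gives I_y = 1.65173 in⁴.
Polar second moment: J = I_x + I_y = 60.3975 in⁴.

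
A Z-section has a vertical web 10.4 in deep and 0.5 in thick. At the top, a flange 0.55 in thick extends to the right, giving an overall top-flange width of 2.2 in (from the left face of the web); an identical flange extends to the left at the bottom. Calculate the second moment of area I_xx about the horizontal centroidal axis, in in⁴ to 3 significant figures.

Break the section into simple shapes (no overlaps), measuring from the bottom-left corner of the bounding box.
Web: 0.5 × 10.4, A = 5.2 in², y = 5.2 in, Ī = 46.869 in⁴.
Top flange (beyond web): 1.7 × 0.55, A = 0.935 in², y = 10.125 in, Ī = 0.02357 in⁴.
Bottom flange (beyond web): 1.7 × 0.55, A = 0.935 in², y = 0.275 in, Ī = 0.02357 in⁴.
Centroid: ȳ = ΣA·y / ΣA = 5.2 in.
Transfer each piece to the horizontal centroidal axis using Ī + A·d² with d = y − 5.2:
  web: d = 0 in → contributes +46.869 in⁴
  top flange (beyond web): d = 4.925 in → contributes +22.703 in⁴
  bottom flange (beyond web): d = -4.925 in → contributes +22.703 in⁴
Total I = 92.274 in⁴.

I_xx ≈ 92.3 in⁴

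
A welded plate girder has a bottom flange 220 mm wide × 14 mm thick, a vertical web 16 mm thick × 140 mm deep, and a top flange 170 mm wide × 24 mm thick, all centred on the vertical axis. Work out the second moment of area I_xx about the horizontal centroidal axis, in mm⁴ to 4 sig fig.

Break the section into simple shapes (no overlaps), measuring from the bottom-left corner of the bounding box.
Bottom plate: 220 × 14, A = 3 080 mm², y = 7 mm, Ī = 50306.7 mm⁴.
Web plate: 16 × 140, A = 2 240 mm², y = 84 mm, Ī = 3 658 667 mm⁴.
Top plate: 170 × 24, A = 4 080 mm², y = 166 mm, Ī = 195 840 mm⁴.
Centroid: ȳ = ΣA·y / ΣA = 94.3617 mm.
Transfer each piece to the horizontal centroidal axis using Ī + A·d² with d = y − 94.3617:
  bottom plate: d = -87.3617 mm → contributes +23 557 073 mm⁴
  web plate: d = -10.3617 mm → contributes +3 899 164 mm⁴
  top plate: d = 71.6383 mm → contributes +21 134 587 mm⁴
Total I = 48 590 824 mm⁴.

I_xx ≈ 4.859 × 10⁷ mm⁴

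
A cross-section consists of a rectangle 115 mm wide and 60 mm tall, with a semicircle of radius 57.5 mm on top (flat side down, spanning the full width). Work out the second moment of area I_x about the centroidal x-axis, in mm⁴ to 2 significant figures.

I_x ≈ 1.2 × 10⁷ mm⁴

Treat the section as a set of non-overlapping primitives; coordinates are from the bounding-box lower-left.
Rectangular body: 115 × 60, A = 6 900 mm², y = 30 mm, Ī = 2 070 000 mm⁴.
Semicircular cap: semicircle r = 57.5, A = 5 193 mm², y = 84.4 mm, Ī = 1 199 785 mm⁴.
Centroid: ȳ = ΣA·y / ΣA = 53.36 mm.
Transfer each piece to the centroidal x-axis using Ī + A·d² with d = y − 53.36:
  rectangular body: d = -23.36 mm → contributes +5 836 326 mm⁴
  semicircular cap: d = 31.04 mm → contributes +6 203 718 mm⁴
Total I = 12 040 044 mm⁴.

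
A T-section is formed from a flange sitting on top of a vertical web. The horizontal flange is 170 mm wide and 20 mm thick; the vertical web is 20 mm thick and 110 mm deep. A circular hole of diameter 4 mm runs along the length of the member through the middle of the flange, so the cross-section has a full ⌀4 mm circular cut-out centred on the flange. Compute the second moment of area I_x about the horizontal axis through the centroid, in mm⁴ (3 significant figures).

I_x ≈ 7.97 × 10⁶ mm⁴

Break the section into simple shapes (no overlaps), measuring from the bottom-left corner of the bounding box.
Flange: 170 × 20, A = 3 400 mm², y = 120 mm, Ī = 113 333 mm⁴.
Web: 20 × 110, A = 2 200 mm², y = 55 mm, Ī = 2 218 333 mm⁴.
Hole (subtracted): ⌀4, A = 12.566 mm², y = 120 mm, Ī = 12.566 mm⁴.
Centroid: ȳ = ΣA·y / ΣA = 94.407 mm.
Transfer each piece to the horizontal axis through the centroid using Ī + A·d² with d = y − 94.407:
  flange: d = 25.593 mm → contributes +2 340 364 mm⁴
  web: d = -39.407 mm → contributes +5 634 714 mm⁴
  hole: d = 25.593 mm → contributes −8243.7 mm⁴
Total I = 7 966 834 mm⁴.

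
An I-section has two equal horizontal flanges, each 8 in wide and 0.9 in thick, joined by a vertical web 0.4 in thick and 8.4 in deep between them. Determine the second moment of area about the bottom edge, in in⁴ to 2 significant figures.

Decompose the section into non-overlapping parts with the origin at the bottom-left of its bounding rectangle.
Bottom flange: 8 × 0.9, A = 7.2 in², y = 0.45 in, Ī = 0.486 in⁴.
Web: 0.4 × 8.4, A = 3.36 in², y = 5.1 in, Ī = 19.76 in⁴.
Top flange: 8 × 0.9, A = 7.2 in², y = 9.75 in, Ī = 0.486 in⁴.
Transfer each piece to the bottom edge using Ī + A·d² with d = y − 0:
  bottom flange: d = 0.45 in → contributes +1.944 in⁴
  web: d = 5.1 in → contributes +107.2 in⁴
  top flange: d = 9.75 in → contributes +684.9 in⁴
Total I = 794 in⁴.

I_base ≈ 790 in⁴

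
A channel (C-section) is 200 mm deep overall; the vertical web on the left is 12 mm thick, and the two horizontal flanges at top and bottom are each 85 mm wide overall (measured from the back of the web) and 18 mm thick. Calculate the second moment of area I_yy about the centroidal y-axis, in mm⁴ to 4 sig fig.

I_yy ≈ 3.462 × 10⁶ mm⁴

Break the section into simple shapes (no overlaps), measuring from the bottom-left corner of the bounding box.
Web: 12 × 200, A = 2 400 mm², x = 6 mm, Ī = 28 800 mm⁴.
Top flange (beyond web): 73 × 18, A = 1 314 mm², x = 48.5 mm, Ī = 583 526 mm⁴.
Bottom flange (beyond web): 73 × 18, A = 1 314 mm², x = 48.5 mm, Ī = 583 526 mm⁴.
Centroid: x̄ = ΣA·x / ΣA = 28.2136 mm.
Transfer each piece to the centroidal y-axis using Ī + A·d² with d = x − 28.2136:
  web: d = -22.2136 mm → contributes +1 213 066 mm⁴
  top flange (beyond web): d = 20.2864 mm → contributes +1 124 286 mm⁴
  bottom flange (beyond web): d = 20.2864 mm → contributes +1 124 286 mm⁴
Total I = 3 461 639 mm⁴.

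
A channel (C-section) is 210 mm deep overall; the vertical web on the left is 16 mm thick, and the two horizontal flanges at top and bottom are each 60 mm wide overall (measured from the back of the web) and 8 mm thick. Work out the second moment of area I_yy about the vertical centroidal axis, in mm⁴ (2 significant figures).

I_yy ≈ 7.1 × 10⁵ mm⁴

Decompose the section into non-overlapping parts with the origin at the bottom-left of its bounding rectangle.
Web: 16 × 210, A = 3 360 mm², x = 8 mm, Ī = 71 680 mm⁴.
Top flange (beyond web): 44 × 8, A = 352 mm², x = 38 mm, Ī = 56 789 mm⁴.
Bottom flange (beyond web): 44 × 8, A = 352 mm², x = 38 mm, Ī = 56 789 mm⁴.
Centroid: x̄ = ΣA·x / ΣA = 13.2 mm.
Transfer each piece to the vertical centroidal axis using Ī + A·d² with d = x − 13.2:
  web: d = -5.197 mm → contributes +162 424 mm⁴
  top flange (beyond web): d = 24.8 mm → contributes +273 338 mm⁴
  bottom flange (beyond web): d = 24.8 mm → contributes +273 338 mm⁴
Total I = 709 101 mm⁴.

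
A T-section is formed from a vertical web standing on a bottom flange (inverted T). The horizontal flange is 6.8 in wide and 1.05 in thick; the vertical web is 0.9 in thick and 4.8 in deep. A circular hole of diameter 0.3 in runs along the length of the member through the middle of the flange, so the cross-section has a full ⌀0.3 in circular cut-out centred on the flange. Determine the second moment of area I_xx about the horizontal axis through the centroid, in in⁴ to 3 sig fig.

Split into non-overlapping primitives; take the origin at the lower-left of the bounding box.
Flange: 6.8 × 1.05, A = 7.14 in², y = 0.525 in, Ī = 0.65599 in⁴.
Web: 0.9 × 4.8, A = 4.32 in², y = 3.45 in, Ī = 8.2944 in⁴.
Hole (subtracted): ⌀0.3, A = 0.070686 in², y = 0.525 in, Ī = 0.00039761 in⁴.
Centroid: ȳ = ΣA·y / ΣA = 1.6345 in.
Transfer each piece to the horizontal axis through the centroid using Ī + A·d² with d = y − 1.6345:
  flange: d = -1.1095 in → contributes +9.4446 in⁴
  web: d = 1.8155 in → contributes +22.534 in⁴
  hole: d = -1.1095 in → contributes −0.087405 in⁴
Total I = 31.891 in⁴.

I_xx ≈ 31.9 in⁴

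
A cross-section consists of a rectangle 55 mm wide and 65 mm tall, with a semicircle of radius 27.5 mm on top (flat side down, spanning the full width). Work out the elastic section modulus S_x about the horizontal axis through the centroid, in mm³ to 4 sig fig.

S_x ≈ 6.249 × 10⁴ mm³

Decompose the section into non-overlapping parts with the origin at the bottom-left of its bounding rectangle.
Rectangular body: 55 × 65, A = 3 575 mm², y = 32.5 mm, Ī = 1 258 698 mm⁴.
Semicircular cap: semicircle r = 27.5, A = 1187.91 mm², y = 76.6714 mm, Ī = 62771.5 mm⁴.
Centroid: ȳ = ΣA·y / ΣA = 43.5167 mm.
Transfer each piece to the horizontal axis through the centroid using Ī + A·d² with d = y − 43.5167:
  rectangular body: d = -11.0167 mm → contributes +1 692 591 mm⁴
  semicircular cap: d = 33.1546 mm → contributes +1 368 562 mm⁴
Total I = 3 061 152 mm⁴.
Extreme fibre distance c = 48.9833 mm; S = I/c = 62493.9 mm³.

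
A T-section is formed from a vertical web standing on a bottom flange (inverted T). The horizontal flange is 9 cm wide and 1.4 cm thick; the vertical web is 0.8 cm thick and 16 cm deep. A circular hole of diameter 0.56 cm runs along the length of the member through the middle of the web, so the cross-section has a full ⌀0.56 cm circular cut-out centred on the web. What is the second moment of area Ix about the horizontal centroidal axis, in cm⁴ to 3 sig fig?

Split into non-overlapping primitives; take the origin at the lower-left of the bounding box.
Flange: 9 × 1.4, A = 12.6 cm², y = 0.7 cm, Ī = 2.058 cm⁴.
Web: 0.8 × 16, A = 12.8 cm², y = 9.4 cm, Ī = 273.07 cm⁴.
Hole (subtracted): ⌀0.56, A = 0.2463 cm², y = 9.4 cm, Ī = 0.0048275 cm⁴.
Centroid: ȳ = ΣA·y / ΣA = 5.042 cm.
Transfer each piece to the horizontal centroidal axis using Ī + A·d² with d = y − 5.042:
  flange: d = -4.342 cm → contributes +239.6 cm⁴
  web: d = 4.358 cm → contributes +516.17 cm⁴
  hole: d = 4.358 cm → contributes −4.6826 cm⁴
Total I = 751.09 cm⁴.

Ix ≈ 751 cm⁴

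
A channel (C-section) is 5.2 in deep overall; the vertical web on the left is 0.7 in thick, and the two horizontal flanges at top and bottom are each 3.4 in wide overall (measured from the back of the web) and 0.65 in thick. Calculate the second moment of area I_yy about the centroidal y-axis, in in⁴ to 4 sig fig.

I_yy ≈ 7.445 in⁴

Treat the section as a set of non-overlapping primitives; coordinates are from the bounding-box lower-left.
Web: 0.7 × 5.2, A = 3.64 in², x = 0.35 in, Ī = 0.148633 in⁴.
Top flange (beyond web): 2.7 × 0.65, A = 1.755 in², x = 2.05 in, Ī = 1.06616 in⁴.
Bottom flange (beyond web): 2.7 × 0.65, A = 1.755 in², x = 2.05 in, Ī = 1.06616 in⁴.
Centroid: x̄ = ΣA·x / ΣA = 1.18455 in.
Transfer each piece to the centroidal y-axis using Ī + A·d² with d = x − 1.18455:
  web: d = -0.834545 in → contributes +2.68377 in⁴
  top flange (beyond web): d = 0.865455 in → contributes +2.38068 in⁴
  bottom flange (beyond web): d = 0.865455 in → contributes +2.38068 in⁴
Total I = 7.44513 in⁴.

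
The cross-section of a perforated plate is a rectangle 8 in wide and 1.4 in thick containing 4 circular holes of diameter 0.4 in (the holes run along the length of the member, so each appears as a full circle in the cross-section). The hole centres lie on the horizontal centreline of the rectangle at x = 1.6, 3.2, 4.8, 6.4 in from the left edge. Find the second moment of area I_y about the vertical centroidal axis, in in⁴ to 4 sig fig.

I_y ≈ 58.12 in⁴

Decompose the section into non-overlapping parts with the origin at the bottom-left of its bounding rectangle.
Plate: 8 × 1.4, A = 11.2 in², x = 4 in, Ī = 59.7333 in⁴.
Hole 1 (subtracted): ⌀0.4, A = 0.125664 in², x = 1.6 in, Ī = 0.00125664 in⁴.
Hole 2 (subtracted): ⌀0.4, A = 0.125664 in², x = 3.2 in, Ī = 0.00125664 in⁴.
Hole 3 (subtracted): ⌀0.4, A = 0.125664 in², x = 4.8 in, Ī = 0.00125664 in⁴.
Hole 4 (subtracted): ⌀0.4, A = 0.125664 in², x = 6.4 in, Ī = 0.00125664 in⁴.
By symmetry the centroid is at mid-width, x̄ = 4 in.
Transfer each piece to the vertical centroidal axis using Ī + A·d² with d = x − 4:
  plate: d = 0 in → contributes +59.7333 in⁴
  hole 1: d = -2.4 in → contributes −0.72508 in⁴
  hole 2: d = -0.8 in → contributes −0.0816814 in⁴
  hole 3: d = 0.8 in → contributes −0.0816814 in⁴
  hole 4: d = 2.4 in → contributes −0.72508 in⁴
Total I = 58.1198 in⁴.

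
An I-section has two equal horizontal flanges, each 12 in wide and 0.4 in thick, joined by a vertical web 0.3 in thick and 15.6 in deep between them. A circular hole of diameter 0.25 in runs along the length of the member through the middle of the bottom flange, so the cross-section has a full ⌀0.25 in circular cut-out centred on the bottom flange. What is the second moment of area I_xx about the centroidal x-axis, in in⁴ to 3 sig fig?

Decompose the section into non-overlapping parts with the origin at the bottom-left of its bounding rectangle.
Bottom flange: 12 × 0.4, A = 4.8 in², y = 0.2 in, Ī = 0.064 in⁴.
Web: 0.3 × 15.6, A = 4.68 in², y = 8.2 in, Ī = 94.91 in⁴.
Top flange: 12 × 0.4, A = 4.8 in², y = 16.2 in, Ī = 0.064 in⁴.
Hole (subtracted): ⌀0.25, A = 0.049087 in², y = 0.2 in, Ī = 0.00019175 in⁴.
Centroid: ȳ = ΣA·y / ΣA = 8.2276 in.
Transfer each piece to the centroidal x-axis using Ī + A·d² with d = y − 8.2276:
  bottom flange: d = -8.0276 in → contributes +309.39 in⁴
  web: d = -0.027595 in → contributes +94.914 in⁴
  top flange: d = 7.9724 in → contributes +305.15 in⁴
  hole: d = -8.0276 in → contributes −3.1635 in⁴
Total I = 706.29 in⁴.

I_xx ≈ 706 in⁴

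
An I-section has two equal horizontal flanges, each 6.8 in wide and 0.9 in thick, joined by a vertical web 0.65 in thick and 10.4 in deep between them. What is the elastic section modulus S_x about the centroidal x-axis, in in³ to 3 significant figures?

S_x ≈ 74.2 in³

Split into non-overlapping primitives; take the origin at the lower-left of the bounding box.
Bottom flange: 6.8 × 0.9, A = 6.12 in², y = 0.45 in, Ī = 0.4131 in⁴.
Web: 0.65 × 10.4, A = 6.76 in², y = 6.1 in, Ī = 60.93 in⁴.
Top flange: 6.8 × 0.9, A = 6.12 in², y = 11.75 in, Ī = 0.4131 in⁴.
By symmetry the centroid is at mid-height, ȳ = 6.1 in.
Transfer each piece to the centroidal x-axis using Ī + A·d² with d = y − 6.1:
  bottom flange: d = -5.65 in → contributes +195.78 in⁴
  web: d = 0 in → contributes +60.93 in⁴
  top flange: d = 5.65 in → contributes +195.78 in⁴
Total I = 452.49 in⁴.
Extreme fibre distance c = 6.1 in; S = I/c = 74.178 in³.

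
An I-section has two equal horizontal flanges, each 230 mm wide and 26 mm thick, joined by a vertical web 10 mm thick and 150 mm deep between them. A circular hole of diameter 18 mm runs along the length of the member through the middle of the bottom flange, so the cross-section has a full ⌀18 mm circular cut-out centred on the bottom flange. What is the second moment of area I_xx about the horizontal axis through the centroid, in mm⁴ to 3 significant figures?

Break the section into simple shapes (no overlaps), measuring from the bottom-left corner of the bounding box.
Bottom flange: 230 × 26, A = 5 980 mm², y = 13 mm, Ī = 336 873 mm⁴.
Web: 10 × 150, A = 1 500 mm², y = 101 mm, Ī = 2 812 500 mm⁴.
Top flange: 230 × 26, A = 5 980 mm², y = 189 mm, Ī = 336 873 mm⁴.
Hole (subtracted): ⌀18, A = 254.47 mm², y = 13 mm, Ī = 5 153 mm⁴.
Centroid: ȳ = ΣA·y / ΣA = 102.7 mm.
Transfer each piece to the horizontal axis through the centroid using Ī + A·d² with d = y − 102.7:
  bottom flange: d = -89.696 mm → contributes +48 447 932 mm⁴
  web: d = -1.6957 mm → contributes +2 816 813 mm⁴
  top flange: d = 86.304 mm → contributes +44 878 447 mm⁴
  hole: d = -89.696 mm → contributes −2 052 439 mm⁴
Total I = 94 090 752 mm⁴.

I_xx ≈ 9.41 × 10⁷ mm⁴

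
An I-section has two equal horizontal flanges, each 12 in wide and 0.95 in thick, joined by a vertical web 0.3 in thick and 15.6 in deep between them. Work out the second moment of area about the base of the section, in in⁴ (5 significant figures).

Split into non-overlapping primitives; take the origin at the lower-left of the bounding box.
Bottom flange: 12 × 0.95, A = 11.4 in², y = 0.475 in, Ī = 0.857375 in⁴.
Web: 0.3 × 15.6, A = 4.68 in², y = 8.75 in, Ī = 94.9104 in⁴.
Top flange: 12 × 0.95, A = 11.4 in², y = 17.025 in, Ī = 0.857375 in⁴.
Transfer each piece to the base of the section using Ī + A·d² with d = y − 0:
  bottom flange: d = 0.475 in → contributes +3.4295 in⁴
  web: d = 8.75 in → contributes +453.2229 in⁴
  top flange: d = 17.025 in → contributes +3305.155 in⁴
Total I = 3761.807 in⁴.

I_base ≈ 3761.8 in⁴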